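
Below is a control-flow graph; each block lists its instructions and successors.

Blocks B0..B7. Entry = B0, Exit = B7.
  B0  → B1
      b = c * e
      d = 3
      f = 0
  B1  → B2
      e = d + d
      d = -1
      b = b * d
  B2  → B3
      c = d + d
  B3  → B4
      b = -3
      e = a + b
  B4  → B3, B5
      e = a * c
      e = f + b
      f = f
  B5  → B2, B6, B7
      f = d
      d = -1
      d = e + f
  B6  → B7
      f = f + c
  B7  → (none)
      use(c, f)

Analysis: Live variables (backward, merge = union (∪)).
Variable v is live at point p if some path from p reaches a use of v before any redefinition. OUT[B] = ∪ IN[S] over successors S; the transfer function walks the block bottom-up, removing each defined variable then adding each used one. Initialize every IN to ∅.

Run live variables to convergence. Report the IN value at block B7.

Fixpoint table:
  B0: | IN={a, c, e} | OUT={a, b, d, f}
  B1: | IN={a, b, d, f} | OUT={a, d, f}
  B2: | IN={a, d, f} | OUT={a, c, d, f}
  B3: | IN={a, c, d, f} | OUT={a, b, c, d, f}
  B4: | IN={a, b, c, d, f} | OUT={a, c, d, e, f}
  B5: | IN={a, c, d, e} | OUT={a, c, d, f}
  B6: | IN={c, f} | OUT={c, f}
  B7: | IN={c, f} | OUT={}

B7 is the boundary node: OUT[B7] = {}
Applying B7's transfer function to that OUT value gives IN[B7] (row B7 above).

Answer: {c, f}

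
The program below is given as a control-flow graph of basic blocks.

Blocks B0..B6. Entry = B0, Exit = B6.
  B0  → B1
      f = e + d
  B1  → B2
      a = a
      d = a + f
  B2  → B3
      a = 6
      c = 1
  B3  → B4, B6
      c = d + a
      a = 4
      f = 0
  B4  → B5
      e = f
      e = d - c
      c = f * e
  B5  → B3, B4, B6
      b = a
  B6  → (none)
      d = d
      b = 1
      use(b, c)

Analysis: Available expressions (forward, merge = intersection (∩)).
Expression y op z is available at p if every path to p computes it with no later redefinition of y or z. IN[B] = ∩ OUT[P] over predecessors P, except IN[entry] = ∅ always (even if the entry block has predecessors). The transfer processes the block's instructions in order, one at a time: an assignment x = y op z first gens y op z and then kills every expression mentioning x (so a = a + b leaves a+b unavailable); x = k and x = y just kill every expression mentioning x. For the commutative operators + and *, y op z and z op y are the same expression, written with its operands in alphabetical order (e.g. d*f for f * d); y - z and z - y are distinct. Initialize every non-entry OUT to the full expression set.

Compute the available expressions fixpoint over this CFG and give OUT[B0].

Converged values:
  B0:   IN={}   OUT={d+e}
  B1:   IN={d+e}   OUT={a+f}
  B2:   IN={a+f}   OUT={}
  B3:   IN={}   OUT={}
  B4:   IN={}   OUT={e*f}
  B5:   IN={e*f}   OUT={e*f}
  B6:   IN={}   OUT={}

B0 is the boundary node: IN[B0] = {}
Applying B0's transfer function to that IN value gives OUT[B0] (row B0 above).

Answer: {d+e}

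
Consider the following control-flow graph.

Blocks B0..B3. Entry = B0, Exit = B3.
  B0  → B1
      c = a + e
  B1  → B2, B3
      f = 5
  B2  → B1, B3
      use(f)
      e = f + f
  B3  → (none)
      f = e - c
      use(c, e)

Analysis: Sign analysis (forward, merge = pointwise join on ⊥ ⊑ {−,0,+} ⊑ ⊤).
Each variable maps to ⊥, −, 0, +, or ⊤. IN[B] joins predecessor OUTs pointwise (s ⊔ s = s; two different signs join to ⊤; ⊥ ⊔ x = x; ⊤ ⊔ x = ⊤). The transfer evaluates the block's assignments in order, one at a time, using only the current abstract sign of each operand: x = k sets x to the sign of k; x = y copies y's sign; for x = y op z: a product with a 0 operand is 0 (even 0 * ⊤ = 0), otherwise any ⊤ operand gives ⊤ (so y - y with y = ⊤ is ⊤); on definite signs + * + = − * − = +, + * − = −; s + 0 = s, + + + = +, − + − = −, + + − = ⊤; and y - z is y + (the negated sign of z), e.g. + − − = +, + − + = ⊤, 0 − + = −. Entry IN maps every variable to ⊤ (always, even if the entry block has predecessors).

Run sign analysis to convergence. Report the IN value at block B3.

Per-block solution:
  B0: | IN=(all ⊤) | OUT=(all ⊤)
  B1: | IN=(all ⊤) | OUT={f:+; rest ⊤}
  B2: | IN={f:+; rest ⊤} | OUT={e:+, f:+; rest ⊤}
  B3: | IN={f:+; rest ⊤} | OUT=(all ⊤)

Merge at B3: IN[B3] = OUT[B1] ⊔ OUT[B2] = {a: ⊤, b: ⊤, c: ⊤, d: ⊤, e: ⊤, f: +}

Answer: {a: ⊤, b: ⊤, c: ⊤, d: ⊤, e: ⊤, f: +}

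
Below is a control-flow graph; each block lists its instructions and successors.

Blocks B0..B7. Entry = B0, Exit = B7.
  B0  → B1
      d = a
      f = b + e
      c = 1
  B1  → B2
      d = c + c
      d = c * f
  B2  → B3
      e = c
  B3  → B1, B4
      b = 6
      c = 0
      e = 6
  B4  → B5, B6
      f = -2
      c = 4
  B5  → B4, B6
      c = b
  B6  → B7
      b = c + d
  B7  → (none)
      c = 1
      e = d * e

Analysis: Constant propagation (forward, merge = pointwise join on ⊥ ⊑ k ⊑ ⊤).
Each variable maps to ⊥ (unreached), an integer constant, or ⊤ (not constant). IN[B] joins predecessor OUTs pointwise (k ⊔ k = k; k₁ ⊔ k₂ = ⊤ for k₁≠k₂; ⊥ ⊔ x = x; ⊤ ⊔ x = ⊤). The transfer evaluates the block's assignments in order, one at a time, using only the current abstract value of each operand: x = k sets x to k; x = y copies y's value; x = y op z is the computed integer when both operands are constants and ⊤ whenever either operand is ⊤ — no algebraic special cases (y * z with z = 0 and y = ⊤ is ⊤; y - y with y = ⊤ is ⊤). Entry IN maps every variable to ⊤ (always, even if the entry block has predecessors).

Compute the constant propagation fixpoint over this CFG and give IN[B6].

Per-block solution:
  B0:  IN=(all ⊤)  OUT={c:1; rest ⊤}
  B1:  IN=(all ⊤)  OUT=(all ⊤)
  B2:  IN=(all ⊤)  OUT=(all ⊤)
  B3:  IN=(all ⊤)  OUT={b:6, c:0, e:6; rest ⊤}
  B4:  IN={b:6, e:6; rest ⊤}  OUT={b:6, c:4, e:6, f:-2; rest ⊤}
  B5:  IN={b:6, c:4, e:6, f:-2; rest ⊤}  OUT={b:6, c:6, e:6, f:-2; rest ⊤}
  B6:  IN={b:6, e:6, f:-2; rest ⊤}  OUT={e:6, f:-2; rest ⊤}
  B7:  IN={e:6, f:-2; rest ⊤}  OUT={c:1, f:-2; rest ⊤}

Merge at B6: IN[B6] = OUT[B4] ⊔ OUT[B5] = {a: ⊤, b: 6, c: ⊤, d: ⊤, e: 6, f: -2}

Answer: {a: ⊤, b: 6, c: ⊤, d: ⊤, e: 6, f: -2}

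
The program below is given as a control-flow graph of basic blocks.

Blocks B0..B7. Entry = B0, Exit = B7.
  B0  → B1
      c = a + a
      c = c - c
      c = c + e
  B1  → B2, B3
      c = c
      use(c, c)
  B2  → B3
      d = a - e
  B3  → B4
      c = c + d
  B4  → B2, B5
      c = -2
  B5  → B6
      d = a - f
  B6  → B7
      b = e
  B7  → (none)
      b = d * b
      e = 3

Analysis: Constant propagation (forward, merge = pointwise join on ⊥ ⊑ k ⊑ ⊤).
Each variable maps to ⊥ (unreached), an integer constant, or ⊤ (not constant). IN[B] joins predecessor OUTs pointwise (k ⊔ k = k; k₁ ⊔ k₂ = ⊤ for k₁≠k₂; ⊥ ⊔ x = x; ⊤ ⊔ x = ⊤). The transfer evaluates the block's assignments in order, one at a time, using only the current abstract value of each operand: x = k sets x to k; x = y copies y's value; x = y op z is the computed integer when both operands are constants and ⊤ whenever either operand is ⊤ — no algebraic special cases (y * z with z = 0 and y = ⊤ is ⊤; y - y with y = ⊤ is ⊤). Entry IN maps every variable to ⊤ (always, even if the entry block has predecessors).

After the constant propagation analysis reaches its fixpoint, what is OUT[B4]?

Answer: {a: ⊤, b: ⊤, c: -2, d: ⊤, e: ⊤, f: ⊤}

Trace:
Fixpoint table:
  B0:  IN=(all ⊤)  OUT=(all ⊤)
  B1:  IN=(all ⊤)  OUT=(all ⊤)
  B2:  IN=(all ⊤)  OUT=(all ⊤)
  B3:  IN=(all ⊤)  OUT=(all ⊤)
  B4:  IN=(all ⊤)  OUT={c:-2; rest ⊤}
  B5:  IN={c:-2; rest ⊤}  OUT={c:-2; rest ⊤}
  B6:  IN={c:-2; rest ⊤}  OUT={c:-2; rest ⊤}
  B7:  IN={c:-2; rest ⊤}  OUT={c:-2, e:3; rest ⊤}

Merge at B4: IN[B4] = OUT[B3] = {a: ⊤, b: ⊤, c: ⊤, d: ⊤, e: ⊤, f: ⊤}
Applying B4's transfer function to that IN value gives OUT[B4] (row B4 above).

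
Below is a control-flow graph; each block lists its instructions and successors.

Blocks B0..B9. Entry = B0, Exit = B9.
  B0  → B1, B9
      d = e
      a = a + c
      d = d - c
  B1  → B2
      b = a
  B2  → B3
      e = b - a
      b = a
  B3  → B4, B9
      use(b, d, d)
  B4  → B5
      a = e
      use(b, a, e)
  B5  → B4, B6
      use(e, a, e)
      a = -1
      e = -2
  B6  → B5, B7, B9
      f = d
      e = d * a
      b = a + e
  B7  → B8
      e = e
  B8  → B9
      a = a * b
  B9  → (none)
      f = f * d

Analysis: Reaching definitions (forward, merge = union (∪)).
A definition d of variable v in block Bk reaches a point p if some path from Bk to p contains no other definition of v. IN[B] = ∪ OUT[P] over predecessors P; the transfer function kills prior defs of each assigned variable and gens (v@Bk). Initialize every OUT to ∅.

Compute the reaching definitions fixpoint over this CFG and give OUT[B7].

Per-block solution:
  B0:   IN={}   OUT={a@B0, d@B0}
  B1:   IN={a@B0, d@B0}   OUT={a@B0, b@B1, d@B0}
  B2:   IN={a@B0, b@B1, d@B0}   OUT={a@B0, b@B2, d@B0, e@B2}
  B3:   IN={a@B0, b@B2, d@B0, e@B2}   OUT={a@B0, b@B2, d@B0, e@B2}
  B4:   IN={a@B0, a@B5, b@B2, b@B6, d@B0, e@B2, e@B5, f@B6}   OUT={a@B4, b@B2, b@B6, d@B0, e@B2, e@B5, f@B6}
  B5:   IN={a@B4, a@B5, b@B2, b@B6, d@B0, e@B2, e@B5, e@B6, f@B6}   OUT={a@B5, b@B2, b@B6, d@B0, e@B5, f@B6}
  B6:   IN={a@B5, b@B2, b@B6, d@B0, e@B5, f@B6}   OUT={a@B5, b@B6, d@B0, e@B6, f@B6}
  B7:   IN={a@B5, b@B6, d@B0, e@B6, f@B6}   OUT={a@B5, b@B6, d@B0, e@B7, f@B6}
  B8:   IN={a@B5, b@B6, d@B0, e@B7, f@B6}   OUT={a@B8, b@B6, d@B0, e@B7, f@B6}
  B9:   IN={a@B0, a@B5, a@B8, b@B2, b@B6, d@B0, e@B2, e@B6, e@B7, f@B6}   OUT={a@B0, a@B5, a@B8, b@B2, b@B6, d@B0, e@B2, e@B6, e@B7, f@B9}

Merge at B7: IN[B7] = OUT[B6] = {a@B5, b@B6, d@B0, e@B6, f@B6}
Applying B7's transfer function to that IN value gives OUT[B7] (row B7 above).

Answer: {a@B5, b@B6, d@B0, e@B7, f@B6}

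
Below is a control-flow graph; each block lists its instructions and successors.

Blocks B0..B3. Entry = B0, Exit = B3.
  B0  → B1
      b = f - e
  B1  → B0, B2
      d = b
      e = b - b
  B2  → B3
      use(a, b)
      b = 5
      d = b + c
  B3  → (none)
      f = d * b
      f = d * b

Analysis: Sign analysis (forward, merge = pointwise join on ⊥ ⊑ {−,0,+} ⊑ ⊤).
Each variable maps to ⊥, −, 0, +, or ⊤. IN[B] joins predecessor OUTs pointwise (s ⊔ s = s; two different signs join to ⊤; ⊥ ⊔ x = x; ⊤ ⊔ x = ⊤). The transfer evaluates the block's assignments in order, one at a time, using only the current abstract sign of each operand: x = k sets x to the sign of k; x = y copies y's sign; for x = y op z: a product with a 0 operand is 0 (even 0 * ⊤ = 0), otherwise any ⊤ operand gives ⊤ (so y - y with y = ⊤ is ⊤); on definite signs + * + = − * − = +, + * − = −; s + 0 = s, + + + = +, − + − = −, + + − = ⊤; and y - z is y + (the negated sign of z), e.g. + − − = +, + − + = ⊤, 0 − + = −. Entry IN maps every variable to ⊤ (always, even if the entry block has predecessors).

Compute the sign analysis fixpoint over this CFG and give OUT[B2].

Answer: {a: ⊤, b: +, c: ⊤, d: ⊤, e: ⊤, f: ⊤}

Derivation:
Converged values:
  B0:   IN=(all ⊤)   OUT=(all ⊤)
  B1:   IN=(all ⊤)   OUT=(all ⊤)
  B2:   IN=(all ⊤)   OUT={b:+; rest ⊤}
  B3:   IN={b:+; rest ⊤}   OUT={b:+; rest ⊤}

Merge at B2: IN[B2] = OUT[B1] = {a: ⊤, b: ⊤, c: ⊤, d: ⊤, e: ⊤, f: ⊤}
Applying B2's transfer function to that IN value gives OUT[B2] (row B2 above).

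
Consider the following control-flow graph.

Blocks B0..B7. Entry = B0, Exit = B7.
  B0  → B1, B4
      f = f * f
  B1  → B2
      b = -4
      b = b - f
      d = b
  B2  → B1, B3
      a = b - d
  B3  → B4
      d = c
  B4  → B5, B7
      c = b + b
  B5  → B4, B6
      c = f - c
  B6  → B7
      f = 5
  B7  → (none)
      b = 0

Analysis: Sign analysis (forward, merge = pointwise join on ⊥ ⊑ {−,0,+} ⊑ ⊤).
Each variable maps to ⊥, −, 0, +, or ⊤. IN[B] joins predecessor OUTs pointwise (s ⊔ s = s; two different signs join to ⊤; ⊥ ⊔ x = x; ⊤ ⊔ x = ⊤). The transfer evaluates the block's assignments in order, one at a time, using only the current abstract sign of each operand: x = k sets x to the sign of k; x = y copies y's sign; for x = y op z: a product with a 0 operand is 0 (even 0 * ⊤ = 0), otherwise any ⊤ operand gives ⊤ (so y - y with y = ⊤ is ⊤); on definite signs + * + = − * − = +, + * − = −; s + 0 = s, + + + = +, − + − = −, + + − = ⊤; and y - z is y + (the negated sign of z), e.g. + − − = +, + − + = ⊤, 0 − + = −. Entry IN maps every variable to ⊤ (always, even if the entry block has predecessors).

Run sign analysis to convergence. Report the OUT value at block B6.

Answer: {a: ⊤, b: ⊤, c: ⊤, d: ⊤, e: ⊤, f: +}

Working:
Per-block solution:
  B0: | IN=(all ⊤) | OUT=(all ⊤)
  B1: | IN=(all ⊤) | OUT=(all ⊤)
  B2: | IN=(all ⊤) | OUT=(all ⊤)
  B3: | IN=(all ⊤) | OUT=(all ⊤)
  B4: | IN=(all ⊤) | OUT=(all ⊤)
  B5: | IN=(all ⊤) | OUT=(all ⊤)
  B6: | IN=(all ⊤) | OUT={f:+; rest ⊤}
  B7: | IN=(all ⊤) | OUT={b:0; rest ⊤}

Merge at B6: IN[B6] = OUT[B5] = {a: ⊤, b: ⊤, c: ⊤, d: ⊤, e: ⊤, f: ⊤}
Applying B6's transfer function to that IN value gives OUT[B6] (row B6 above).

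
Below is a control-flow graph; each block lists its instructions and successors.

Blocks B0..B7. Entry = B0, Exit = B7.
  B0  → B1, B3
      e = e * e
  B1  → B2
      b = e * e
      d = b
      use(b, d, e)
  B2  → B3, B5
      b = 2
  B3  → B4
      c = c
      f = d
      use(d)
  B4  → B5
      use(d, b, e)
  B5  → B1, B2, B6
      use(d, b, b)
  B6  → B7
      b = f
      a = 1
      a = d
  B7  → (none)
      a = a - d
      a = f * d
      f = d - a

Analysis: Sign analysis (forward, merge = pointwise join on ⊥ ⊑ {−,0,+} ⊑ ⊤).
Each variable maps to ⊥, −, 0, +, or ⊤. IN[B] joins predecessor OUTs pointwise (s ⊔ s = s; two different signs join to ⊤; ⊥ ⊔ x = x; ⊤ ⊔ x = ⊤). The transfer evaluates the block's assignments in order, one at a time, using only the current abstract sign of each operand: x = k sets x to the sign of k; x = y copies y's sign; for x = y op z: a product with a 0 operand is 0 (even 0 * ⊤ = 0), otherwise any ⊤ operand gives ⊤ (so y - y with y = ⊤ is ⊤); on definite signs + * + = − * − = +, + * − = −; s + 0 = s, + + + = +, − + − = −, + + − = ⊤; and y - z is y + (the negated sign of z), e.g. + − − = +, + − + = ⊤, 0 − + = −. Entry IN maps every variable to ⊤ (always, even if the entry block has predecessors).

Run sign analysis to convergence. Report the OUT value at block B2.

Answer: {a: ⊤, b: +, c: ⊤, d: ⊤, e: ⊤, f: ⊤}

Working:
Per-block solution:
  B0:  IN=(all ⊤)  OUT=(all ⊤)
  B1:  IN=(all ⊤)  OUT=(all ⊤)
  B2:  IN=(all ⊤)  OUT={b:+; rest ⊤}
  B3:  IN=(all ⊤)  OUT=(all ⊤)
  B4:  IN=(all ⊤)  OUT=(all ⊤)
  B5:  IN=(all ⊤)  OUT=(all ⊤)
  B6:  IN=(all ⊤)  OUT=(all ⊤)
  B7:  IN=(all ⊤)  OUT=(all ⊤)

Merge at B2: IN[B2] = OUT[B1] ⊔ OUT[B5] = {a: ⊤, b: ⊤, c: ⊤, d: ⊤, e: ⊤, f: ⊤}
Applying B2's transfer function to that IN value gives OUT[B2] (row B2 above).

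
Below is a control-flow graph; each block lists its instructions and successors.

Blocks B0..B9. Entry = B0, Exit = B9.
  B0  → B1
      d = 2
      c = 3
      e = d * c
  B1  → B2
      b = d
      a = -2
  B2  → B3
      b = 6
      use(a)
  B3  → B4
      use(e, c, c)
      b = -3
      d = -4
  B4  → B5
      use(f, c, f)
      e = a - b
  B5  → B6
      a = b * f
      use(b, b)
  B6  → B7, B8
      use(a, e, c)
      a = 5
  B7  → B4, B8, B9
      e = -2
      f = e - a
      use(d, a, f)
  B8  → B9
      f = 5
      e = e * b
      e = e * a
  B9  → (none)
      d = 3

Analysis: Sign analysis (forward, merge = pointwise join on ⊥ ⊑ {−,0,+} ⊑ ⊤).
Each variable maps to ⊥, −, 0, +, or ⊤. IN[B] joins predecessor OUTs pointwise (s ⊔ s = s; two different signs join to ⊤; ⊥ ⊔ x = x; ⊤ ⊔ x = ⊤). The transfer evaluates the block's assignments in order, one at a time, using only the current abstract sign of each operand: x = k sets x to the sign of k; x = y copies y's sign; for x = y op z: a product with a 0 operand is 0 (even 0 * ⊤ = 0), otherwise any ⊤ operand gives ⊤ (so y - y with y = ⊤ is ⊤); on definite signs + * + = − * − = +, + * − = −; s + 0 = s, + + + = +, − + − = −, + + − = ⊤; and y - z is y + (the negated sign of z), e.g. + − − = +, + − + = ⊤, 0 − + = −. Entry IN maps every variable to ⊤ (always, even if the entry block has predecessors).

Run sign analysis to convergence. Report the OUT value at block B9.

Answer: {a: +, b: -, c: +, d: +, e: ⊤, f: ⊤}

Trace:
Converged values:
  B0:   IN=(all ⊤)   OUT={c:+, d:+, e:+; rest ⊤}
  B1:   IN={c:+, d:+, e:+; rest ⊤}   OUT={a:-, b:+, c:+, d:+, e:+; rest ⊤}
  B2:   IN={a:-, b:+, c:+, d:+, e:+; rest ⊤}   OUT={a:-, b:+, c:+, d:+, e:+; rest ⊤}
  B3:   IN={a:-, b:+, c:+, d:+, e:+; rest ⊤}   OUT={a:-, b:-, c:+, d:-, e:+; rest ⊤}
  B4:   IN={b:-, c:+, d:-; rest ⊤}   OUT={b:-, c:+, d:-; rest ⊤}
  B5:   IN={b:-, c:+, d:-; rest ⊤}   OUT={b:-, c:+, d:-; rest ⊤}
  B6:   IN={b:-, c:+, d:-; rest ⊤}   OUT={a:+, b:-, c:+, d:-; rest ⊤}
  B7:   IN={a:+, b:-, c:+, d:-; rest ⊤}   OUT={a:+, b:-, c:+, d:-, e:-, f:-; rest ⊤}
  B8:   IN={a:+, b:-, c:+, d:-; rest ⊤}   OUT={a:+, b:-, c:+, d:-, f:+; rest ⊤}
  B9:   IN={a:+, b:-, c:+, d:-; rest ⊤}   OUT={a:+, b:-, c:+, d:+; rest ⊤}

Merge at B9: IN[B9] = OUT[B7] ⊔ OUT[B8] = {a: +, b: -, c: +, d: -, e: ⊤, f: ⊤}
Applying B9's transfer function to that IN value gives OUT[B9] (row B9 above).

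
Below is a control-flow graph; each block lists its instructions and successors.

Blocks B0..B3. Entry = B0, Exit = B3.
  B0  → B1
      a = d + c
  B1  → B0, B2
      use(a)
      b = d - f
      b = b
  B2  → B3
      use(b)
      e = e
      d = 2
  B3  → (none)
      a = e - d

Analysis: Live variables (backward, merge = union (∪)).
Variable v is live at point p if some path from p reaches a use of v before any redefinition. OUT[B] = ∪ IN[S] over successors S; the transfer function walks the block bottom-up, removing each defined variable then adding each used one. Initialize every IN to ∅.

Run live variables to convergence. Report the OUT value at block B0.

Converged values:
  B0: | IN={c, d, e, f} | OUT={a, c, d, e, f}
  B1: | IN={a, c, d, e, f} | OUT={b, c, d, e, f}
  B2: | IN={b, e} | OUT={d, e}
  B3: | IN={d, e} | OUT={}

Merge at B0: OUT[B0] = IN[B1] = {a, c, d, e, f}

Answer: {a, c, d, e, f}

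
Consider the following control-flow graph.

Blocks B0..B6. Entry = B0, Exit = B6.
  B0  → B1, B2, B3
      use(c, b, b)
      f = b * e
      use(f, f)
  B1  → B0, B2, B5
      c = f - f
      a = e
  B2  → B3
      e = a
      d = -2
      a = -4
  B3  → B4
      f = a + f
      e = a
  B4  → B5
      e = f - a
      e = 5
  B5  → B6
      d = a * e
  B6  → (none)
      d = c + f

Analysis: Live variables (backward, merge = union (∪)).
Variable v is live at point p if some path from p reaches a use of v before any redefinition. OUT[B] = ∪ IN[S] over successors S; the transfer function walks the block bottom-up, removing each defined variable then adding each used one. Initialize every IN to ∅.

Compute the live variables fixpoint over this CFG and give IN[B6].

Fixpoint table:
  B0:   IN={a, b, c, e}   OUT={a, b, c, e, f}
  B1:   IN={b, e, f}   OUT={a, b, c, e, f}
  B2:   IN={a, c, f}   OUT={a, c, f}
  B3:   IN={a, c, f}   OUT={a, c, f}
  B4:   IN={a, c, f}   OUT={a, c, e, f}
  B5:   IN={a, c, e, f}   OUT={c, f}
  B6:   IN={c, f}   OUT={}

B6 is the boundary node: OUT[B6] = {}
Applying B6's transfer function to that OUT value gives IN[B6] (row B6 above).

Answer: {c, f}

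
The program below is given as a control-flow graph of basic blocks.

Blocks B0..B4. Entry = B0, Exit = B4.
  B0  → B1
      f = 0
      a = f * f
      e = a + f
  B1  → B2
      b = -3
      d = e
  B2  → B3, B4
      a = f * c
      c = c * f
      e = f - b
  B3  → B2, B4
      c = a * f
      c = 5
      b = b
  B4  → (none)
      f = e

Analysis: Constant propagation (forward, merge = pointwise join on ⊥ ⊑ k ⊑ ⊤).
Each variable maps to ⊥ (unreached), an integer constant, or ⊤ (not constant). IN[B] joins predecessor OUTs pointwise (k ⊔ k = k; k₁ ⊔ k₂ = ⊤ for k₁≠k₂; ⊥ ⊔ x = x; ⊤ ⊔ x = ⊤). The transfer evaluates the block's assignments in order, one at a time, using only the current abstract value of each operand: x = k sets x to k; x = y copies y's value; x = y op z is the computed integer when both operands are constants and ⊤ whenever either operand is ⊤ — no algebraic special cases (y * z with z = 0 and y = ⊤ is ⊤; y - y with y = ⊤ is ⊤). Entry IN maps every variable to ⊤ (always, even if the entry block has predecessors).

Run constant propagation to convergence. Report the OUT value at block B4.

Per-block solution:
  B0:   IN=(all ⊤)   OUT={a:0, e:0, f:0; rest ⊤}
  B1:   IN={a:0, e:0, f:0; rest ⊤}   OUT={a:0, b:-3, d:0, e:0, f:0; rest ⊤}
  B2:   IN={b:-3, d:0, f:0; rest ⊤}   OUT={b:-3, d:0, e:3, f:0; rest ⊤}
  B3:   IN={b:-3, d:0, e:3, f:0; rest ⊤}   OUT={b:-3, c:5, d:0, e:3, f:0; rest ⊤}
  B4:   IN={b:-3, d:0, e:3, f:0; rest ⊤}   OUT={b:-3, d:0, e:3, f:3; rest ⊤}

Merge at B4: IN[B4] = OUT[B2] ⊔ OUT[B3] = {a: ⊤, b: -3, c: ⊤, d: 0, e: 3, f: 0}
Applying B4's transfer function to that IN value gives OUT[B4] (row B4 above).

Answer: {a: ⊤, b: -3, c: ⊤, d: 0, e: 3, f: 3}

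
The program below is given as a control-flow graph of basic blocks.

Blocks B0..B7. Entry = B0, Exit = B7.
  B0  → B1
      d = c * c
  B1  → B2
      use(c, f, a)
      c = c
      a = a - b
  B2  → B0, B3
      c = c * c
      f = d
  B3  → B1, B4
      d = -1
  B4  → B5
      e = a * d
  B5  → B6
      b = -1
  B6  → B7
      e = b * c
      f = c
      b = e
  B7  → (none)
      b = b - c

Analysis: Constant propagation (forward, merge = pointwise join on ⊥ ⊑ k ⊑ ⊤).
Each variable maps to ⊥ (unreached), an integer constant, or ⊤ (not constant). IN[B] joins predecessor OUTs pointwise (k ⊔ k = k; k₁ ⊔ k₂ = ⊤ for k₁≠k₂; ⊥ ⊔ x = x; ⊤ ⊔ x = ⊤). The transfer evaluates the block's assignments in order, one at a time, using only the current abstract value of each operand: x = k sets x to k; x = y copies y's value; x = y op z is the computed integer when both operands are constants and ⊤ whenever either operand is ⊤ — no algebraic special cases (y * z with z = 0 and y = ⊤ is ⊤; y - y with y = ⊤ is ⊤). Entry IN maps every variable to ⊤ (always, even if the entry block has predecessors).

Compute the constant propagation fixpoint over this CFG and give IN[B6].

Fixpoint table:
  B0: | IN=(all ⊤) | OUT=(all ⊤)
  B1: | IN=(all ⊤) | OUT=(all ⊤)
  B2: | IN=(all ⊤) | OUT=(all ⊤)
  B3: | IN=(all ⊤) | OUT={d:-1; rest ⊤}
  B4: | IN={d:-1; rest ⊤} | OUT={d:-1; rest ⊤}
  B5: | IN={d:-1; rest ⊤} | OUT={b:-1, d:-1; rest ⊤}
  B6: | IN={b:-1, d:-1; rest ⊤} | OUT={d:-1; rest ⊤}
  B7: | IN={d:-1; rest ⊤} | OUT={d:-1; rest ⊤}

Merge at B6: IN[B6] = OUT[B5] = {a: ⊤, b: -1, c: ⊤, d: -1, e: ⊤, f: ⊤}

Answer: {a: ⊤, b: -1, c: ⊤, d: -1, e: ⊤, f: ⊤}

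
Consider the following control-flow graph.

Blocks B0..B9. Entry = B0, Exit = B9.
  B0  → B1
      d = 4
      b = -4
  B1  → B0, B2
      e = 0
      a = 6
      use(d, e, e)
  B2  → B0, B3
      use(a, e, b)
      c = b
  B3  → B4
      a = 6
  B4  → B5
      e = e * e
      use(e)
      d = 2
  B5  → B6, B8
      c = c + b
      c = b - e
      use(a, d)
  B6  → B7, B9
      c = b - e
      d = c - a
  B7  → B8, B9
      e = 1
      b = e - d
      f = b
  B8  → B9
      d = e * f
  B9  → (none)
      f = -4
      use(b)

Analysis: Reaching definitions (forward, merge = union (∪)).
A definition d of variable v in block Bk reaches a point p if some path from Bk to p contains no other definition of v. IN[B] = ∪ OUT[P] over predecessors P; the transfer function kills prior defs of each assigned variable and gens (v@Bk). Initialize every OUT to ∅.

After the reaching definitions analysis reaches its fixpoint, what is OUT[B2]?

Converged values:
  B0:   IN={a@B1, b@B0, c@B2, d@B0, e@B1}   OUT={a@B1, b@B0, c@B2, d@B0, e@B1}
  B1:   IN={a@B1, b@B0, c@B2, d@B0, e@B1}   OUT={a@B1, b@B0, c@B2, d@B0, e@B1}
  B2:   IN={a@B1, b@B0, c@B2, d@B0, e@B1}   OUT={a@B1, b@B0, c@B2, d@B0, e@B1}
  B3:   IN={a@B1, b@B0, c@B2, d@B0, e@B1}   OUT={a@B3, b@B0, c@B2, d@B0, e@B1}
  B4:   IN={a@B3, b@B0, c@B2, d@B0, e@B1}   OUT={a@B3, b@B0, c@B2, d@B4, e@B4}
  B5:   IN={a@B3, b@B0, c@B2, d@B4, e@B4}   OUT={a@B3, b@B0, c@B5, d@B4, e@B4}
  B6:   IN={a@B3, b@B0, c@B5, d@B4, e@B4}   OUT={a@B3, b@B0, c@B6, d@B6, e@B4}
  B7:   IN={a@B3, b@B0, c@B6, d@B6, e@B4}   OUT={a@B3, b@B7, c@B6, d@B6, e@B7, f@B7}
  B8:   IN={a@B3, b@B0, b@B7, c@B5, c@B6, d@B4, d@B6, e@B4, e@B7, f@B7}   OUT={a@B3, b@B0, b@B7, c@B5, c@B6, d@B8, e@B4, e@B7, f@B7}
  B9:   IN={a@B3, b@B0, b@B7, c@B5, c@B6, d@B6, d@B8, e@B4, e@B7, f@B7}   OUT={a@B3, b@B0, b@B7, c@B5, c@B6, d@B6, d@B8, e@B4, e@B7, f@B9}

Merge at B2: IN[B2] = OUT[B1] = {a@B1, b@B0, c@B2, d@B0, e@B1}
Applying B2's transfer function to that IN value gives OUT[B2] (row B2 above).

Answer: {a@B1, b@B0, c@B2, d@B0, e@B1}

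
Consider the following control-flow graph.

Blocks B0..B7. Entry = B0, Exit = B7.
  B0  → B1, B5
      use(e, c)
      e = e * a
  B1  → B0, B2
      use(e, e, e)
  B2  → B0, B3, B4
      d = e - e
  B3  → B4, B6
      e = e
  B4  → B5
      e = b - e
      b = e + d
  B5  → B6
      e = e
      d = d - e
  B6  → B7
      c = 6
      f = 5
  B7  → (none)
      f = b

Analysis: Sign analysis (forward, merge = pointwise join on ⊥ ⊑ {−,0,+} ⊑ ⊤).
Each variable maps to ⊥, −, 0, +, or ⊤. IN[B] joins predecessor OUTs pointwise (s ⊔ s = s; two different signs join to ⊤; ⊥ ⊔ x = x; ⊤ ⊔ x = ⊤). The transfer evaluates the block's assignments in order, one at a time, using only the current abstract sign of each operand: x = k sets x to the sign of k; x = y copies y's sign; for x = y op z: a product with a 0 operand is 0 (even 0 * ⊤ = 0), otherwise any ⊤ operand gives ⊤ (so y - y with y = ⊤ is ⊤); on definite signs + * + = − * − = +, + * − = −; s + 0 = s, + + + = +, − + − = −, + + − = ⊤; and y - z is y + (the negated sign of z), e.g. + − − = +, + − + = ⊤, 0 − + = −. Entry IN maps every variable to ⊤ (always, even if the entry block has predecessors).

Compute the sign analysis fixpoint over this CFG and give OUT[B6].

Answer: {a: ⊤, b: ⊤, c: +, d: ⊤, e: ⊤, f: +}

Derivation:
Per-block solution:
  B0: | IN=(all ⊤) | OUT=(all ⊤)
  B1: | IN=(all ⊤) | OUT=(all ⊤)
  B2: | IN=(all ⊤) | OUT=(all ⊤)
  B3: | IN=(all ⊤) | OUT=(all ⊤)
  B4: | IN=(all ⊤) | OUT=(all ⊤)
  B5: | IN=(all ⊤) | OUT=(all ⊤)
  B6: | IN=(all ⊤) | OUT={c:+, f:+; rest ⊤}
  B7: | IN={c:+, f:+; rest ⊤} | OUT={c:+; rest ⊤}

Merge at B6: IN[B6] = OUT[B3] ⊔ OUT[B5] = {a: ⊤, b: ⊤, c: ⊤, d: ⊤, e: ⊤, f: ⊤}
Applying B6's transfer function to that IN value gives OUT[B6] (row B6 above).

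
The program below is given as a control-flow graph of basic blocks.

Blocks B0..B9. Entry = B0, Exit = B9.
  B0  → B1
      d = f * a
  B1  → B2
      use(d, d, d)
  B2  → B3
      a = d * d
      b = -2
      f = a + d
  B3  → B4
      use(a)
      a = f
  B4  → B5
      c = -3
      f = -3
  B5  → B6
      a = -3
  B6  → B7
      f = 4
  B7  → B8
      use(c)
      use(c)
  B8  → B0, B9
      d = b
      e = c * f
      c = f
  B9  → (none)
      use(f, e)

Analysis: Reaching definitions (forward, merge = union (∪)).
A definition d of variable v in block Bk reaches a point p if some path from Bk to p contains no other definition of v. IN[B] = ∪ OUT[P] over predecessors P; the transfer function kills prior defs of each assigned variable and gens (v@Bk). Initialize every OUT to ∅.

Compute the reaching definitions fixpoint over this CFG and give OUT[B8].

Per-block solution:
  B0:   IN={a@B5, b@B2, c@B8, d@B8, e@B8, f@B6}   OUT={a@B5, b@B2, c@B8, d@B0, e@B8, f@B6}
  B1:   IN={a@B5, b@B2, c@B8, d@B0, e@B8, f@B6}   OUT={a@B5, b@B2, c@B8, d@B0, e@B8, f@B6}
  B2:   IN={a@B5, b@B2, c@B8, d@B0, e@B8, f@B6}   OUT={a@B2, b@B2, c@B8, d@B0, e@B8, f@B2}
  B3:   IN={a@B2, b@B2, c@B8, d@B0, e@B8, f@B2}   OUT={a@B3, b@B2, c@B8, d@B0, e@B8, f@B2}
  B4:   IN={a@B3, b@B2, c@B8, d@B0, e@B8, f@B2}   OUT={a@B3, b@B2, c@B4, d@B0, e@B8, f@B4}
  B5:   IN={a@B3, b@B2, c@B4, d@B0, e@B8, f@B4}   OUT={a@B5, b@B2, c@B4, d@B0, e@B8, f@B4}
  B6:   IN={a@B5, b@B2, c@B4, d@B0, e@B8, f@B4}   OUT={a@B5, b@B2, c@B4, d@B0, e@B8, f@B6}
  B7:   IN={a@B5, b@B2, c@B4, d@B0, e@B8, f@B6}   OUT={a@B5, b@B2, c@B4, d@B0, e@B8, f@B6}
  B8:   IN={a@B5, b@B2, c@B4, d@B0, e@B8, f@B6}   OUT={a@B5, b@B2, c@B8, d@B8, e@B8, f@B6}
  B9:   IN={a@B5, b@B2, c@B8, d@B8, e@B8, f@B6}   OUT={a@B5, b@B2, c@B8, d@B8, e@B8, f@B6}

Merge at B8: IN[B8] = OUT[B7] = {a@B5, b@B2, c@B4, d@B0, e@B8, f@B6}
Applying B8's transfer function to that IN value gives OUT[B8] (row B8 above).

Answer: {a@B5, b@B2, c@B8, d@B8, e@B8, f@B6}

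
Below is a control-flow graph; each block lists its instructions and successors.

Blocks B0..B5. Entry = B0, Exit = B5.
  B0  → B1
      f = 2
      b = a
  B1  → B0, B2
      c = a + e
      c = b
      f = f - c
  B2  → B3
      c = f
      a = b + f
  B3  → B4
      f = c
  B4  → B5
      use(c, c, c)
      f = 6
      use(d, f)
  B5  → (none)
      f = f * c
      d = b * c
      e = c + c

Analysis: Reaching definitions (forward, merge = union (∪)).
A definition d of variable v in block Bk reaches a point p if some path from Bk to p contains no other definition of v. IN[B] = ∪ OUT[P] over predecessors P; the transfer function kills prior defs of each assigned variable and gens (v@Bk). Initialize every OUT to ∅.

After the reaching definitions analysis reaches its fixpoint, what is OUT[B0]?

Answer: {b@B0, c@B1, f@B0}

Working:
Converged values:
  B0: | IN={b@B0, c@B1, f@B1} | OUT={b@B0, c@B1, f@B0}
  B1: | IN={b@B0, c@B1, f@B0} | OUT={b@B0, c@B1, f@B1}
  B2: | IN={b@B0, c@B1, f@B1} | OUT={a@B2, b@B0, c@B2, f@B1}
  B3: | IN={a@B2, b@B0, c@B2, f@B1} | OUT={a@B2, b@B0, c@B2, f@B3}
  B4: | IN={a@B2, b@B0, c@B2, f@B3} | OUT={a@B2, b@B0, c@B2, f@B4}
  B5: | IN={a@B2, b@B0, c@B2, f@B4} | OUT={a@B2, b@B0, c@B2, d@B5, e@B5, f@B5}

Merge at B0 (entry node, so the boundary value {} is joined with the incoming edge(s)): IN[B0] = {} ⊔ OUT[B1] = {b@B0, c@B1, f@B1}
Applying B0's transfer function to that IN value gives OUT[B0] (row B0 above).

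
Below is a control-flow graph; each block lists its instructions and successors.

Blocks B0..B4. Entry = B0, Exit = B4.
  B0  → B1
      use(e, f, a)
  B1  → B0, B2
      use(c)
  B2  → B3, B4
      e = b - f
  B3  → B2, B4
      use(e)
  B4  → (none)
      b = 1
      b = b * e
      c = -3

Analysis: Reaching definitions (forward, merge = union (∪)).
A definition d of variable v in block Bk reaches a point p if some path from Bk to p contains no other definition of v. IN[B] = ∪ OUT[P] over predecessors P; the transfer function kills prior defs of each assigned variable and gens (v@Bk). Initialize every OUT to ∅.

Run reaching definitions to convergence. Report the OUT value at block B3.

Converged values:
  B0:  IN={}  OUT={}
  B1:  IN={}  OUT={}
  B2:  IN={e@B2}  OUT={e@B2}
  B3:  IN={e@B2}  OUT={e@B2}
  B4:  IN={e@B2}  OUT={b@B4, c@B4, e@B2}

Merge at B3: IN[B3] = OUT[B2] = {e@B2}
Applying B3's transfer function to that IN value gives OUT[B3] (row B3 above).

Answer: {e@B2}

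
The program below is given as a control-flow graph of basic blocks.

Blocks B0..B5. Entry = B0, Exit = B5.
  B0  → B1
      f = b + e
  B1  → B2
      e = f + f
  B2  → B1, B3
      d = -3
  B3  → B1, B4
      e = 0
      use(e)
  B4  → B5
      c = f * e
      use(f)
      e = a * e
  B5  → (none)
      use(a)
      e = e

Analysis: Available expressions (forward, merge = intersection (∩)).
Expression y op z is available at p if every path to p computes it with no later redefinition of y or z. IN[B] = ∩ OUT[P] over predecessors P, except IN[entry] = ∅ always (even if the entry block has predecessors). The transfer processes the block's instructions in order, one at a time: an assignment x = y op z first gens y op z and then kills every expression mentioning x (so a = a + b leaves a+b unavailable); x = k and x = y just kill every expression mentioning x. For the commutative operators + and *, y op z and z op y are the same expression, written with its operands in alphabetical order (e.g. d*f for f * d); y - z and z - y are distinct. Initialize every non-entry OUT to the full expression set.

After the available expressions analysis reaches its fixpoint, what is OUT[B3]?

Answer: {f+f}

Working:
Converged values:
  B0:   IN={}   OUT={b+e}
  B1:   IN={}   OUT={f+f}
  B2:   IN={f+f}   OUT={f+f}
  B3:   IN={f+f}   OUT={f+f}
  B4:   IN={f+f}   OUT={f+f}
  B5:   IN={f+f}   OUT={f+f}

Merge at B3: IN[B3] = OUT[B2] = {f+f}
Applying B3's transfer function to that IN value gives OUT[B3] (row B3 above).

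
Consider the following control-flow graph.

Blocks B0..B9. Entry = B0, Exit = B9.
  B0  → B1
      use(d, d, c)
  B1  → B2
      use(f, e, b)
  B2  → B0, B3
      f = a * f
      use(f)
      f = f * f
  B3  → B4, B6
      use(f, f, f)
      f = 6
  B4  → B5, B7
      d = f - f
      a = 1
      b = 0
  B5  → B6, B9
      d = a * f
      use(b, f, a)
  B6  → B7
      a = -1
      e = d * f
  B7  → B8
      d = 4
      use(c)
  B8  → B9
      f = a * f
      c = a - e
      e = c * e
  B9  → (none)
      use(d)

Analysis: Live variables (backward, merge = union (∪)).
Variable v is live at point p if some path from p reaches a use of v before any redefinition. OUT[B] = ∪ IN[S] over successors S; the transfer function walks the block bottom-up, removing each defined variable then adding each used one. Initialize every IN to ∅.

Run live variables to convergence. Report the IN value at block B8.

Per-block solution:
  B0: | IN={a, b, c, d, e, f} | OUT={a, b, c, d, e, f}
  B1: | IN={a, b, c, d, e, f} | OUT={a, b, c, d, e, f}
  B2: | IN={a, b, c, d, e, f} | OUT={a, b, c, d, e, f}
  B3: | IN={c, d, e, f} | OUT={c, d, e, f}
  B4: | IN={c, e, f} | OUT={a, b, c, e, f}
  B5: | IN={a, b, c, f} | OUT={c, d, f}
  B6: | IN={c, d, f} | OUT={a, c, e, f}
  B7: | IN={a, c, e, f} | OUT={a, d, e, f}
  B8: | IN={a, d, e, f} | OUT={d}
  B9: | IN={d} | OUT={}

Merge at B8: OUT[B8] = IN[B9] = {d}
Applying B8's transfer function to that OUT value gives IN[B8] (row B8 above).

Answer: {a, d, e, f}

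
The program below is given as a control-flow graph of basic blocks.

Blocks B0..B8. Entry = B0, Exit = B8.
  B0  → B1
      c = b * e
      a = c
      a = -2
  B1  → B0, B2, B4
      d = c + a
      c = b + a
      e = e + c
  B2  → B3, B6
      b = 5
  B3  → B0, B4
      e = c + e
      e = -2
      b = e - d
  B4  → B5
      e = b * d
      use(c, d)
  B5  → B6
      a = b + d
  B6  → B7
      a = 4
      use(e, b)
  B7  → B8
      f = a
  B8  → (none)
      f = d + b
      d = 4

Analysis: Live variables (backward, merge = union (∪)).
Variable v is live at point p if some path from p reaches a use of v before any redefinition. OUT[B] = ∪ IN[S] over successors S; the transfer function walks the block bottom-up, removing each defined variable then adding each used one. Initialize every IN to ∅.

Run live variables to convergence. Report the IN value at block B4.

Answer: {b, c, d}

Derivation:
Fixpoint table:
  B0:  IN={b, e}  OUT={a, b, c, e}
  B1:  IN={a, b, c, e}  OUT={b, c, d, e}
  B2:  IN={c, d, e}  OUT={b, c, d, e}
  B3:  IN={c, d, e}  OUT={b, c, d, e}
  B4:  IN={b, c, d}  OUT={b, d, e}
  B5:  IN={b, d, e}  OUT={b, d, e}
  B6:  IN={b, d, e}  OUT={a, b, d}
  B7:  IN={a, b, d}  OUT={b, d}
  B8:  IN={b, d}  OUT={}

Merge at B4: OUT[B4] = IN[B5] = {b, d, e}
Applying B4's transfer function to that OUT value gives IN[B4] (row B4 above).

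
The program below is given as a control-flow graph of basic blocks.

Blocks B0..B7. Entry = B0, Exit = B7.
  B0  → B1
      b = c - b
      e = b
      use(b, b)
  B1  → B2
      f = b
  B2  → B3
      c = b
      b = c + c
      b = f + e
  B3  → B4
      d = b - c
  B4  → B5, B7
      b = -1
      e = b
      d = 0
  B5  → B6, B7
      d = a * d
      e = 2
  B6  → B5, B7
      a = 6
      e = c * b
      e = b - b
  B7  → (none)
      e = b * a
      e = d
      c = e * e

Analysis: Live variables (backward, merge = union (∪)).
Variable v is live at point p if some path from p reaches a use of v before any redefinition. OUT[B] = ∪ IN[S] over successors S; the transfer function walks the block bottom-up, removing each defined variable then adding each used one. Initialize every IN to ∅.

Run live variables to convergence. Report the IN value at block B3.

Fixpoint table:
  B0:   IN={a, b, c}   OUT={a, b, e}
  B1:   IN={a, b, e}   OUT={a, b, e, f}
  B2:   IN={a, b, e, f}   OUT={a, b, c}
  B3:   IN={a, b, c}   OUT={a, c}
  B4:   IN={a, c}   OUT={a, b, c, d}
  B5:   IN={a, b, c, d}   OUT={a, b, c, d}
  B6:   IN={b, c, d}   OUT={a, b, c, d}
  B7:   IN={a, b, d}   OUT={}

Merge at B3: OUT[B3] = IN[B4] = {a, c}
Applying B3's transfer function to that OUT value gives IN[B3] (row B3 above).

Answer: {a, b, c}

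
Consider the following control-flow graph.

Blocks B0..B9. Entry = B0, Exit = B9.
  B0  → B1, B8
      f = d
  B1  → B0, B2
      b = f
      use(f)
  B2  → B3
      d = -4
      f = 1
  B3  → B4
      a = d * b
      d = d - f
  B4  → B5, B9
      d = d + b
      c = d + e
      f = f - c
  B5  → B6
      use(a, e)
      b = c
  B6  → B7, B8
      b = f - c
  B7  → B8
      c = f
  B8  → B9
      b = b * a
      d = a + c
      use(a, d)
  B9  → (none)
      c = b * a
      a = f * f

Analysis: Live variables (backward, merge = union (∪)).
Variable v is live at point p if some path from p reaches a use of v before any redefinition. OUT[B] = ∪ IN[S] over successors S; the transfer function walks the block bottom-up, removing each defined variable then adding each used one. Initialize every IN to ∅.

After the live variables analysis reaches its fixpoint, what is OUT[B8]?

Answer: {a, b, f}

Trace:
Fixpoint table:
  B0: | IN={a, b, c, d, e} | OUT={a, b, c, d, e, f}
  B1: | IN={a, c, d, e, f} | OUT={a, b, c, d, e}
  B2: | IN={b, e} | OUT={b, d, e, f}
  B3: | IN={b, d, e, f} | OUT={a, b, d, e, f}
  B4: | IN={a, b, d, e, f} | OUT={a, b, c, e, f}
  B5: | IN={a, c, e, f} | OUT={a, c, f}
  B6: | IN={a, c, f} | OUT={a, b, c, f}
  B7: | IN={a, b, f} | OUT={a, b, c, f}
  B8: | IN={a, b, c, f} | OUT={a, b, f}
  B9: | IN={a, b, f} | OUT={}

Merge at B8: OUT[B8] = IN[B9] = {a, b, f}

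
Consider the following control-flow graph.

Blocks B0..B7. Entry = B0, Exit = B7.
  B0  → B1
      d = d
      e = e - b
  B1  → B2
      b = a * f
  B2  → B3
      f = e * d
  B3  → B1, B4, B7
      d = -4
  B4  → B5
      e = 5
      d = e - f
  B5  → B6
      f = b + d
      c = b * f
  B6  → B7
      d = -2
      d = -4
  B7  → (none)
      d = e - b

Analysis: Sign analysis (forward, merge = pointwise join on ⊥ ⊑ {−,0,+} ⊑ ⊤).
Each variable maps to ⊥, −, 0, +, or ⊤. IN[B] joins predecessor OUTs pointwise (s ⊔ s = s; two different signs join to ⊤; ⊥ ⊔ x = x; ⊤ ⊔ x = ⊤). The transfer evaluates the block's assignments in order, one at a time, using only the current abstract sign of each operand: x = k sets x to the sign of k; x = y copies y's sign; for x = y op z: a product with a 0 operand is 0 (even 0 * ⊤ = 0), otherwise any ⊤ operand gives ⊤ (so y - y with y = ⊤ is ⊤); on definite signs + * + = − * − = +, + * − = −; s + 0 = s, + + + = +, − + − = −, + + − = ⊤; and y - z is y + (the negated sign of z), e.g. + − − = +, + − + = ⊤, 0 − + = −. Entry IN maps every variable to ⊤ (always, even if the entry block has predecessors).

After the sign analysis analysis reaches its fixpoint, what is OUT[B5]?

Answer: {a: ⊤, b: ⊤, c: ⊤, d: ⊤, e: +, f: ⊤}

Trace:
Converged values:
  B0:  IN=(all ⊤)  OUT=(all ⊤)
  B1:  IN=(all ⊤)  OUT=(all ⊤)
  B2:  IN=(all ⊤)  OUT=(all ⊤)
  B3:  IN=(all ⊤)  OUT={d:-; rest ⊤}
  B4:  IN={d:-; rest ⊤}  OUT={e:+; rest ⊤}
  B5:  IN={e:+; rest ⊤}  OUT={e:+; rest ⊤}
  B6:  IN={e:+; rest ⊤}  OUT={d:-, e:+; rest ⊤}
  B7:  IN={d:-; rest ⊤}  OUT=(all ⊤)

Merge at B5: IN[B5] = OUT[B4] = {a: ⊤, b: ⊤, c: ⊤, d: ⊤, e: +, f: ⊤}
Applying B5's transfer function to that IN value gives OUT[B5] (row B5 above).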